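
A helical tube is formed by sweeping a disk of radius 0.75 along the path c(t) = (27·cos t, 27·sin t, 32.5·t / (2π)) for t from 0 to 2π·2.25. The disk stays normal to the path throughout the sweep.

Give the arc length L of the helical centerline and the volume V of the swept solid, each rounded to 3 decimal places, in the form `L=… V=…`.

L=388.645 V=686.792

2πR = 2π·27 = 169.646003
per-turn = √(169.646003² + 32.5²) = √(28779.7664 + 1056.25) = √29836.0164 = 172.731052
L = 2.25 × 172.731052 = 388.644868
V = π·0.75² × L = 1.767146 × 388.644868 = 686.792172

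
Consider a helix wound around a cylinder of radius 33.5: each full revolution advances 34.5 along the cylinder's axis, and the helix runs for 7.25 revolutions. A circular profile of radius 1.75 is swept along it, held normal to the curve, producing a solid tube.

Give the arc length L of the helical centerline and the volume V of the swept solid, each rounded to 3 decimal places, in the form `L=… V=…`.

L=1546.391 V=14878.027

2πR = 2π·33.5 = 210.486708
per-turn = √(210.486708² + 34.5²) = √(44304.6542 + 1190.25) = √45494.9042 = 213.295345
L = 7.25 × 213.295345 = 1546.391251
V = π·1.75² × L = 9.621128 × 1546.391251 = 14878.027389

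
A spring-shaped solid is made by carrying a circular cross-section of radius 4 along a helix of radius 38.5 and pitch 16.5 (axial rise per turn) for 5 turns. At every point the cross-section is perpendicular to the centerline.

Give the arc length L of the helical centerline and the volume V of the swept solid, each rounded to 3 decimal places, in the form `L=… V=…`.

2πR = 2π·38.5 = 241.902634
per-turn = √(241.902634² + 16.5²) = √(58516.8845 + 272.25) = √58789.1345 = 242.464708
L = 5 × 242.464708 = 1212.323539
V = π·4² × L = 50.265482 × 1212.323539 = 60938.027564

L=1212.324 V=60938.028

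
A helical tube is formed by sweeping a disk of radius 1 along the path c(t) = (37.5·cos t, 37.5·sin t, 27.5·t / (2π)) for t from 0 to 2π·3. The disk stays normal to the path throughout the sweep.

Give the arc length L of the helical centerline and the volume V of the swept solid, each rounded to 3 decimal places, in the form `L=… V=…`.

2πR = 2π·37.5 = 235.619449
per-turn = √(235.619449² + 27.5²) = √(55516.5248 + 756.25) = √56272.7748 = 237.218833
L = 3 × 237.218833 = 711.656499
V = π·1² × L = 3.141593 × 711.656499 = 2235.734830

L=711.656 V=2235.735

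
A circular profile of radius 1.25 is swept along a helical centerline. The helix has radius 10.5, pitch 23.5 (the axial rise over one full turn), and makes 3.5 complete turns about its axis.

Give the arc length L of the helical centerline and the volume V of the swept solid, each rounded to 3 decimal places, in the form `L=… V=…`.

2πR = 2π·10.5 = 65.973446
per-turn = √(65.973446² + 23.5²) = √(4352.4955 + 552.25) = √4904.7455 = 70.033889
L = 3.5 × 70.033889 = 245.118610
V = π·1.25² × L = 4.908739 × 245.118610 = 1203.223162

L=245.119 V=1203.223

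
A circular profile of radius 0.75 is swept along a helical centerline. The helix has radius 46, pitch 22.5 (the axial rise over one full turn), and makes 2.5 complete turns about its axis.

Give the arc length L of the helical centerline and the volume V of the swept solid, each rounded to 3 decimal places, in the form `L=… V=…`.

L=724.752 V=1280.743

2πR = 2π·46 = 289.026524
per-turn = √(289.026524² + 22.5²) = √(83536.3317 + 506.25) = √84042.5817 = 289.900986
L = 2.5 × 289.900986 = 724.752465
V = π·0.75² × L = 1.767146 × 724.752465 = 1280.743323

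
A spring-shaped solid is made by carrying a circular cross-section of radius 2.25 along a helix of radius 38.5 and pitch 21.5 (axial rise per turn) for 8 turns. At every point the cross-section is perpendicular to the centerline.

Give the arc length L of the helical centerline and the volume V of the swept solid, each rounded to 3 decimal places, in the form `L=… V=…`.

L=1942.850 V=30899.688

2πR = 2π·38.5 = 241.902634
per-turn = √(241.902634² + 21.5²) = √(58516.8845 + 462.25) = √58979.1345 = 242.856201
L = 8 × 242.856201 = 1942.849610
V = π·2.25² × L = 15.904313 × 1942.849610 = 30899.687940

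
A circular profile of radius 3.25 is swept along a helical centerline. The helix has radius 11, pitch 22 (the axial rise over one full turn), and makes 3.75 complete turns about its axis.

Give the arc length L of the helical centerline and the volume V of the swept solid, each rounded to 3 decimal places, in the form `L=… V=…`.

2πR = 2π·11 = 69.115038
per-turn = √(69.115038² + 22²) = √(4776.8885 + 484) = √5260.8885 = 72.531983
L = 3.75 × 72.531983 = 271.994936
V = π·3.25² × L = 33.183072 × 271.994936 = 9025.627639

L=271.995 V=9025.628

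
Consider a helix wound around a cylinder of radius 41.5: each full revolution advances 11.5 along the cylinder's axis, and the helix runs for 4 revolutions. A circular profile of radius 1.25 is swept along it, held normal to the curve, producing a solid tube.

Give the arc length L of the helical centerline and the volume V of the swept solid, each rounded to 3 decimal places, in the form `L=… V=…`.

2πR = 2π·41.5 = 260.752190
per-turn = √(260.752190² + 11.5²) = √(67991.7047 + 132.25) = √68123.9547 = 261.005660
L = 4 × 261.005660 = 1044.022641
V = π·1.25² × L = 4.908739 × 1044.022641 = 5124.834156

L=1044.023 V=5124.834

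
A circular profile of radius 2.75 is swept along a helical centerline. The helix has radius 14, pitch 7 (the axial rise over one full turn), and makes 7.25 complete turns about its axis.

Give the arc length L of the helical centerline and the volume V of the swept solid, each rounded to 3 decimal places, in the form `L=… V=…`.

L=639.759 V=15199.592

2πR = 2π·14 = 87.964594
per-turn = √(87.964594² + 7²) = √(7737.7699 + 49) = √7786.7699 = 88.242676
L = 7.25 × 88.242676 = 639.759400
V = π·2.75² × L = 23.758294 × 639.759400 = 15199.592205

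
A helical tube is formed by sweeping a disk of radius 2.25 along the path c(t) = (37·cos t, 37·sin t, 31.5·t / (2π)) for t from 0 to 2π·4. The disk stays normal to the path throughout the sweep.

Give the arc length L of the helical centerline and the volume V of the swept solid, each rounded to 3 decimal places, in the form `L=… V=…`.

2πR = 2π·37 = 232.477856
per-turn = √(232.477856² + 31.5²) = √(54045.9537 + 992.25) = √55038.2037 = 234.602224
L = 4 × 234.602224 = 938.408898
V = π·2.25² × L = 15.904313 × 938.408898 = 14924.748651

L=938.409 V=14924.749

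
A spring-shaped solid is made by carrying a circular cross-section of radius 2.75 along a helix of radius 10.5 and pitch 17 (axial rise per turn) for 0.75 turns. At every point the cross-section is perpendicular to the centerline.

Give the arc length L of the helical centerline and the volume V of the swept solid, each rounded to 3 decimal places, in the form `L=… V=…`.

L=51.096 V=1213.963

2πR = 2π·10.5 = 65.973446
per-turn = √(65.973446² + 17²) = √(4352.4955 + 289) = √4641.4955 = 68.128522
L = 0.75 × 68.128522 = 51.096392
V = π·2.75² × L = 23.758294 × 51.096392 = 1213.963118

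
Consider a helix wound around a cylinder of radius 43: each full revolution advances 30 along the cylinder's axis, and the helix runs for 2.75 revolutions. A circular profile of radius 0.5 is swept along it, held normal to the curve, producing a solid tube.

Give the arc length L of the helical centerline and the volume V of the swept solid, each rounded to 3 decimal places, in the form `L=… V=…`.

2πR = 2π·43 = 270.176968
per-turn = √(270.176968² + 30²) = √(72995.5942 + 900) = √73895.5942 = 271.837441
L = 2.75 × 271.837441 = 747.552962
V = π·0.5² × L = 0.785398 × 747.552962 = 587.126723

L=747.553 V=587.127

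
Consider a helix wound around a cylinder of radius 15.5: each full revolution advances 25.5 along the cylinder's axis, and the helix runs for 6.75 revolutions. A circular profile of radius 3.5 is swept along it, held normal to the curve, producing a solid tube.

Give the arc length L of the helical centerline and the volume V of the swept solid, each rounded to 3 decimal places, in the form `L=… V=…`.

L=679.539 V=26151.724

2πR = 2π·15.5 = 97.389372
per-turn = √(97.389372² + 25.5²) = √(9484.6898 + 650.25) = √10134.9398 = 100.672438
L = 6.75 × 100.672438 = 679.538958
V = π·3.5² × L = 38.484510 × 679.538958 = 26151.723844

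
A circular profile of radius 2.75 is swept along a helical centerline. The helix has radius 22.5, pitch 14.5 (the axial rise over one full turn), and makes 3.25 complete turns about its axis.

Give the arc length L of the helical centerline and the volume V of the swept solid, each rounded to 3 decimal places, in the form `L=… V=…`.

2πR = 2π·22.5 = 141.371669
per-turn = √(141.371669² + 14.5²) = √(19985.9489 + 210.25) = √20196.1989 = 142.113331
L = 3.25 × 142.113331 = 461.868326
V = π·2.75² × L = 23.758294 × 461.868326 = 10973.203694

L=461.868 V=10973.204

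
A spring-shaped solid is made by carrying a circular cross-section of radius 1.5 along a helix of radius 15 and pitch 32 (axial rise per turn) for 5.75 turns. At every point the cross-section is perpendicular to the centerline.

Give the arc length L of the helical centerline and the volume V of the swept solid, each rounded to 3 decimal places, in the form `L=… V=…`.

2πR = 2π·15 = 94.247780
per-turn = √(94.247780² + 32²) = √(8882.6440 + 1024) = √9906.6440 = 99.532125
L = 5.75 × 99.532125 = 572.309720
V = π·1.5² × L = 7.068583 × 572.309720 = 4045.419029

L=572.310 V=4045.419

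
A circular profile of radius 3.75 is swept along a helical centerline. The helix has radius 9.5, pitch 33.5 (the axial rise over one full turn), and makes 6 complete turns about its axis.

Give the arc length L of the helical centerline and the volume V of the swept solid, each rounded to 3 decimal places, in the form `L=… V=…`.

L=410.690 V=18143.734

2πR = 2π·9.5 = 59.690260
per-turn = √(59.690260² + 33.5²) = √(3562.9272 + 1122.25) = √4685.1772 = 68.448354
L = 6 × 68.448354 = 410.690125
V = π·3.75² × L = 44.178647 × 410.690125 = 18143.733933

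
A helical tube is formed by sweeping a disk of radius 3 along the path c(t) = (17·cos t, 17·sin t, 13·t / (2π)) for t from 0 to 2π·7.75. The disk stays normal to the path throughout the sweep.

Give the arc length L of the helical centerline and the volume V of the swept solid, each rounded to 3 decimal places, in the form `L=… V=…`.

L=833.918 V=23578.479

2πR = 2π·17 = 106.814150
per-turn = √(106.814150² + 13²) = √(11409.2627 + 169) = √11578.2627 = 107.602336
L = 7.75 × 107.602336 = 833.918103
V = π·3² × L = 28.274334 × 833.918103 = 23578.478878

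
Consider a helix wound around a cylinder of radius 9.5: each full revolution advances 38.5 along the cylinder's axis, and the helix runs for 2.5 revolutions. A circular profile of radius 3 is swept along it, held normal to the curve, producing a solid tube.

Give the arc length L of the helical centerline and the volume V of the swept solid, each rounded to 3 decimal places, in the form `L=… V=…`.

2πR = 2π·9.5 = 59.690260
per-turn = √(59.690260² + 38.5²) = √(3562.9272 + 1482.25) = √5045.1772 = 71.029411
L = 2.5 × 71.029411 = 177.573527
V = π·3² × L = 28.274334 × 177.573527 = 5020.773186

L=177.574 V=5020.773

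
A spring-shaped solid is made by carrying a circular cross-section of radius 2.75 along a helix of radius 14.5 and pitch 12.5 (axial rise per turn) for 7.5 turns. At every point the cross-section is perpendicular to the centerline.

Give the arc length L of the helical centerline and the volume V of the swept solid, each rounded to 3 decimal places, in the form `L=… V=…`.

2πR = 2π·14.5 = 91.106187
per-turn = √(91.106187² + 12.5²) = √(8300.3373 + 156.25) = √8456.5873 = 91.959705
L = 7.5 × 91.959705 = 689.697786
V = π·2.75² × L = 23.758294 × 689.697786 = 16386.043071

L=689.698 V=16386.043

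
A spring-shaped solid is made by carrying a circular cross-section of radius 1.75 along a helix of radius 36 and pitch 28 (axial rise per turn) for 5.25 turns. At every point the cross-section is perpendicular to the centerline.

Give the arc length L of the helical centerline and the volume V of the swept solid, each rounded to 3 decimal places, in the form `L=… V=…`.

2πR = 2π·36 = 226.194671
per-turn = √(226.194671² + 28²) = √(51164.0292 + 784) = √51948.0292 = 227.921103
L = 5.25 × 227.921103 = 1196.585791
V = π·1.75² × L = 9.621128 × 1196.585791 = 11512.504462

L=1196.586 V=11512.504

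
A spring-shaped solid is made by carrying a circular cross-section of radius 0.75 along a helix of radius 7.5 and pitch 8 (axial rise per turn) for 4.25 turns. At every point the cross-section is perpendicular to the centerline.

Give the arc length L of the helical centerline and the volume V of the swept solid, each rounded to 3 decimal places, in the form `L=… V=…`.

L=203.142 V=358.982

2πR = 2π·7.5 = 47.123890
per-turn = √(47.123890² + 8²) = √(2220.6610 + 64) = √2284.6610 = 47.798127
L = 4.25 × 47.798127 = 203.142042
V = π·0.75² × L = 1.767146 × 203.142042 = 358.981620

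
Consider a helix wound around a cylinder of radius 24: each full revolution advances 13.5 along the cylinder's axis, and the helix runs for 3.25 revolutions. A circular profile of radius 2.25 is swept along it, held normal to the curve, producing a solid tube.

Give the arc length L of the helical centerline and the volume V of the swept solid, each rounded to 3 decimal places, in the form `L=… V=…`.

2πR = 2π·24 = 150.796447
per-turn = √(150.796447² + 13.5²) = √(22739.5685 + 182.25) = √22921.8185 = 151.399533
L = 3.25 × 151.399533 = 492.048482
V = π·2.25² × L = 15.904313 × 492.048482 = 7825.692970

L=492.048 V=7825.693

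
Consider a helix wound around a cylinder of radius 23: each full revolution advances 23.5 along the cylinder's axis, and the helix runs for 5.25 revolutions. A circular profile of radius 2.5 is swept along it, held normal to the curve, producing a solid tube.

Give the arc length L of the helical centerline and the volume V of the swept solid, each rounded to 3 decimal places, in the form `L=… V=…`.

L=768.660 V=15092.613

2πR = 2π·23 = 144.513262
per-turn = √(144.513262² + 23.5²) = √(20884.0829 + 552.25) = √21436.3329 = 146.411519
L = 5.25 × 146.411519 = 768.660475
V = π·2.5² × L = 19.634954 × 768.660475 = 15092.613135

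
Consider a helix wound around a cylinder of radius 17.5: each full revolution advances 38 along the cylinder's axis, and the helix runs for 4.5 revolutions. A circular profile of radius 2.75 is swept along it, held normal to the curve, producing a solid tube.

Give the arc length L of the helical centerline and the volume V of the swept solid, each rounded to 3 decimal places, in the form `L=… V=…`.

L=523.516 V=12437.844

2πR = 2π·17.5 = 109.955743
per-turn = √(109.955743² + 38²) = √(12090.2654 + 1444) = √13534.2654 = 116.336862
L = 4.5 × 116.336862 = 523.515878
V = π·2.75² × L = 23.758294 × 523.515878 = 12437.844367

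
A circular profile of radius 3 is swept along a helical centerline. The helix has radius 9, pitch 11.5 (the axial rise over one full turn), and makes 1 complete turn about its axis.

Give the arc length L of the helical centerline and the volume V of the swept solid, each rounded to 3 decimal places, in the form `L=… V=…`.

2πR = 2π·9 = 56.548668
per-turn = √(56.548668² + 11.5²) = √(3197.7518 + 132.25) = √3330.0018 = 57.706168
L = 1 × 57.706168 = 57.706168
V = π·3² × L = 28.274334 × 57.706168 = 1631.603461

L=57.706 V=1631.603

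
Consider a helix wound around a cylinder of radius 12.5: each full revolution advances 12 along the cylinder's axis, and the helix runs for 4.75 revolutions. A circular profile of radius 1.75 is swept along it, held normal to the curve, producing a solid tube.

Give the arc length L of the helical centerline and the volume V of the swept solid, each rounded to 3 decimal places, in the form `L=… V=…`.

2πR = 2π·12.5 = 78.539816
per-turn = √(78.539816² + 12²) = √(6168.5028 + 144) = √6312.5028 = 79.451260
L = 4.75 × 79.451260 = 377.393486
V = π·1.75² × L = 9.621128 × 377.393486 = 3630.950848

L=377.393 V=3630.951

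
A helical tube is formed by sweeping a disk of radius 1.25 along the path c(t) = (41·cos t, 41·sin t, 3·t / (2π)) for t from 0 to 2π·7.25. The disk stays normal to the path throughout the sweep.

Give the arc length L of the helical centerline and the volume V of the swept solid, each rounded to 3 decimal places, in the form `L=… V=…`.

2πR = 2π·41 = 257.610598
per-turn = √(257.610598² + 3²) = √(66363.2200 + 9) = √66372.2200 = 257.628065
L = 7.25 × 257.628065 = 1867.803473
V = π·1.25² × L = 4.908739 × 1867.803473 = 9168.558858

L=1867.803 V=9168.559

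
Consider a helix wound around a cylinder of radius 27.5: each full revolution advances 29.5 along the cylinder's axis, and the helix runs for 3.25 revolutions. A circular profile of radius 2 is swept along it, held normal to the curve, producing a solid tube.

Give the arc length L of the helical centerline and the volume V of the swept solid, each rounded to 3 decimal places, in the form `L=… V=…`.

2πR = 2π·27.5 = 172.787596
per-turn = √(172.787596² + 29.5²) = √(29855.5533 + 870.25) = √30725.8033 = 175.287773
L = 3.25 × 175.287773 = 569.685262
V = π·2² × L = 12.566371 × 569.685262 = 7158.876133

L=569.685 V=7158.876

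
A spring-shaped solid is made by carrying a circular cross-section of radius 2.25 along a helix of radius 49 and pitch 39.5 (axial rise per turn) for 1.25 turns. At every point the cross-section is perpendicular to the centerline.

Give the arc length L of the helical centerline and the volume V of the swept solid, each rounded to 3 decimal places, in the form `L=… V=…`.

2πR = 2π·49 = 307.876080
per-turn = √(307.876080² + 39.5²) = √(94787.6807 + 1560.25) = √96347.9307 = 310.399631
L = 1.25 × 310.399631 = 387.999538
V = π·2.25² × L = 15.904313 × 387.999538 = 6170.866026

L=388.000 V=6170.866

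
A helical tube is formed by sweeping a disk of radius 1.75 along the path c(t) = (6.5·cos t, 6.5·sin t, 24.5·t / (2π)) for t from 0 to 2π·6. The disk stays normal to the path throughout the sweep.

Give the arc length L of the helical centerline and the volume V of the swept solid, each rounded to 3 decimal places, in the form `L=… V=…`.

L=285.755 V=2749.281

2πR = 2π·6.5 = 40.840704
per-turn = √(40.840704² + 24.5²) = √(1667.9631 + 600.25) = √2268.2131 = 47.625761
L = 6 × 47.625761 = 285.754568
V = π·1.75² × L = 9.621128 × 285.754568 = 2749.281134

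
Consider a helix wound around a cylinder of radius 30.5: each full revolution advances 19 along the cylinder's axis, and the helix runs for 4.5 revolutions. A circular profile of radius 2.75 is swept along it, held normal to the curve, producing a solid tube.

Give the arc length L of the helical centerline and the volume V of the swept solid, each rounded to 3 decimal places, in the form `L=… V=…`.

L=866.595 V=20588.826

2πR = 2π·30.5 = 191.637152
per-turn = √(191.637152² + 19²) = √(36724.7980 + 361) = √37085.7980 = 192.576733
L = 4.5 × 192.576733 = 866.595297
V = π·2.75² × L = 23.758294 × 866.595297 = 20588.826232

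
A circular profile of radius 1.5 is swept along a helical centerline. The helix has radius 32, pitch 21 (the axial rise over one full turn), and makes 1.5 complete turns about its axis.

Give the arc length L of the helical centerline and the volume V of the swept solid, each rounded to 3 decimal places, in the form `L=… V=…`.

L=303.233 V=2143.431

2πR = 2π·32 = 201.061930
per-turn = √(201.061930² + 21²) = √(40425.8996 + 441) = √40866.8996 = 202.155632
L = 1.5 × 202.155632 = 303.233448
V = π·1.5² × L = 7.068583 × 303.233448 = 2143.430940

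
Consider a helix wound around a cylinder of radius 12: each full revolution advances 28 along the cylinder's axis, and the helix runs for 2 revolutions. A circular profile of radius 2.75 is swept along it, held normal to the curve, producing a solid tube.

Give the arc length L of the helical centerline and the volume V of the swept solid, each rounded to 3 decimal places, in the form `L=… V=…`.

2πR = 2π·12 = 75.398224
per-turn = √(75.398224² + 28²) = √(5684.8921 + 784) = √6468.8921 = 80.429423
L = 2 × 80.429423 = 160.858847
V = π·2.75² × L = 23.758294 × 160.858847 = 3821.731842

L=160.859 V=3821.732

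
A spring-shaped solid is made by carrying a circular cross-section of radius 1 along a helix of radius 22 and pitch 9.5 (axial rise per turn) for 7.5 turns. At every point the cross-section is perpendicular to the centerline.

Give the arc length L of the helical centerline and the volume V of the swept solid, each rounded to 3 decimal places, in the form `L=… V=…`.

L=1039.171 V=3264.652

2πR = 2π·22 = 138.230077
per-turn = √(138.230077² + 9.5²) = √(19107.5541 + 90.25) = √19197.8041 = 138.556141
L = 7.5 × 138.556141 = 1039.171055
V = π·1² × L = 3.141593 × 1039.171055 = 3264.652153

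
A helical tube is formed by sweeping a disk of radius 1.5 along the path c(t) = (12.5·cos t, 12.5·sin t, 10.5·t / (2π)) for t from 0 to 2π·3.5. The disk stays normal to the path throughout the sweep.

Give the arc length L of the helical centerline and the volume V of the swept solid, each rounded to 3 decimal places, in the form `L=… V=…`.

2πR = 2π·12.5 = 78.539816
per-turn = √(78.539816² + 10.5²) = √(6168.5028 + 110.25) = √6278.7528 = 79.238581
L = 3.5 × 79.238581 = 277.335034
V = π·1.5² × L = 7.068583 × 277.335034 = 1960.365839

L=277.335 V=1960.366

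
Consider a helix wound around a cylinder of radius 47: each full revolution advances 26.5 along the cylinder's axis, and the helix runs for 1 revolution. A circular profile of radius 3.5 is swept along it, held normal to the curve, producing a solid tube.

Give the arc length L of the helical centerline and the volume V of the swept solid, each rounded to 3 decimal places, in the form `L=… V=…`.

L=296.496 V=11410.516

2πR = 2π·47 = 295.309709
per-turn = √(295.309709² + 26.5²) = √(87207.8245 + 702.25) = √87910.0745 = 296.496331
L = 1 × 296.496331 = 296.496331
V = π·3.5² × L = 38.484510 × 296.496331 = 11410.516030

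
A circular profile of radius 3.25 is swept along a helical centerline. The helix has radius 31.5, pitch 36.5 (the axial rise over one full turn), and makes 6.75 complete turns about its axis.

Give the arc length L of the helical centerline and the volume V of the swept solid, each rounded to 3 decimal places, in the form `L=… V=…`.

L=1358.490 V=45078.881

2πR = 2π·31.5 = 197.920337
per-turn = √(197.920337² + 36.5²) = √(39172.4599 + 1332.25) = √40504.7099 = 201.257819
L = 6.75 × 201.257819 = 1358.490281
V = π·3.25² × L = 33.183072 × 1358.490281 = 45078.881351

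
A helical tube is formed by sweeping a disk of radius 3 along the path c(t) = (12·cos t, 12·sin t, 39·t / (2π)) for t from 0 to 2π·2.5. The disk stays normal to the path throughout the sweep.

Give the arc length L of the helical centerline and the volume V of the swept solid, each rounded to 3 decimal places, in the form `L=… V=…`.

2πR = 2π·12 = 75.398224
per-turn = √(75.398224² + 39²) = √(5684.8921 + 1521) = √7205.8921 = 84.887526
L = 2.5 × 84.887526 = 212.218816
V = π·3² × L = 28.274334 × 212.218816 = 6000.345658

L=212.219 V=6000.346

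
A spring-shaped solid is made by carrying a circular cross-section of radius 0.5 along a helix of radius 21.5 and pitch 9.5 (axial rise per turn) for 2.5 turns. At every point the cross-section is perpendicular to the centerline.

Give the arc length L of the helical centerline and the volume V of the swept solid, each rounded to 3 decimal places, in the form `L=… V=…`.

2πR = 2π·21.5 = 135.088484
per-turn = √(135.088484² + 9.5²) = √(18248.8985 + 90.25) = √18339.1485 = 135.422112
L = 2.5 × 135.422112 = 338.555281
V = π·0.5² × L = 0.785398 × 338.555281 = 265.900696

L=338.555 V=265.901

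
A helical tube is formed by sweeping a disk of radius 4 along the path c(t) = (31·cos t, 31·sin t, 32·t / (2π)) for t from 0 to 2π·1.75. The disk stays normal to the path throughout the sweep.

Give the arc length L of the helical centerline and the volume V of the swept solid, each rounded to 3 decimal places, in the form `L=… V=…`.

L=345.432 V=17363.320

2πR = 2π·31 = 194.778745
per-turn = √(194.778745² + 32²) = √(37938.7593 + 1024) = √38962.7593 = 197.389866
L = 1.75 × 197.389866 = 345.432266
V = π·4² × L = 50.265482 × 345.432266 = 17363.319508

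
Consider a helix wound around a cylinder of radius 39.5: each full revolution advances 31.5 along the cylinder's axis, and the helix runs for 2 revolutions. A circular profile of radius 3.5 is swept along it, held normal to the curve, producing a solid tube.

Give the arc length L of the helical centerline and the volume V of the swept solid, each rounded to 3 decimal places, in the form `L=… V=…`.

2πR = 2π·39.5 = 248.185820
per-turn = √(248.185820² + 31.5²) = √(61596.2011 + 992.25) = √62588.4511 = 250.176840
L = 2 × 250.176840 = 500.353679
V = π·3.5² × L = 38.484510 × 500.353679 = 19255.866173

L=500.354 V=19255.866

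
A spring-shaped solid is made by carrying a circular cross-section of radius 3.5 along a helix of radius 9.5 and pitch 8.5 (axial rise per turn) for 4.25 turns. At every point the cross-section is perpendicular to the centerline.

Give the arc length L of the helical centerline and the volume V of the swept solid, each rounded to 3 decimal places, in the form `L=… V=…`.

L=256.243 V=9861.380

2πR = 2π·9.5 = 59.690260
per-turn = √(59.690260² + 8.5²) = √(3562.9272 + 72.25) = √3635.1772 = 60.292431
L = 4.25 × 60.292431 = 256.242830
V = π·3.5² × L = 38.484510 × 256.242830 = 9861.379759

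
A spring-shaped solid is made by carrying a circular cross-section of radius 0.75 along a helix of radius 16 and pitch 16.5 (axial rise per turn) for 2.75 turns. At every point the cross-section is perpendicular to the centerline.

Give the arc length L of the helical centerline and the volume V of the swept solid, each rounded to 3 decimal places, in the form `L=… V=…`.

L=280.159 V=495.082

2πR = 2π·16 = 100.530965
per-turn = √(100.530965² + 16.5²) = √(10106.4749 + 272.25) = √10378.7249 = 101.876027
L = 2.75 × 101.876027 = 280.159075
V = π·0.75² × L = 1.767146 × 280.159075 = 495.081951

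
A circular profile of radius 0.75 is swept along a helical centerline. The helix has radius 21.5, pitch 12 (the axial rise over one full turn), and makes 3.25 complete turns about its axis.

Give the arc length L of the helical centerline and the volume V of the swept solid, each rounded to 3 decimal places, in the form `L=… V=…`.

2πR = 2π·21.5 = 135.088484
per-turn = √(135.088484² + 12²) = √(18248.8985 + 144) = √18392.8985 = 135.620421
L = 3.25 × 135.620421 = 440.766368
V = π·0.75² × L = 1.767146 × 440.766368 = 778.898465

L=440.766 V=778.898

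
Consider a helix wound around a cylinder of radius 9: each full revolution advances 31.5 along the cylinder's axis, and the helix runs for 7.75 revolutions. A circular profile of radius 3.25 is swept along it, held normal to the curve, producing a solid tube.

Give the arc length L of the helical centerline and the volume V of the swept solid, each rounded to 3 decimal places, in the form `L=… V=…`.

2πR = 2π·9 = 56.548668
per-turn = √(56.548668² + 31.5²) = √(3197.7518 + 992.25) = √4190.0018 = 64.730223
L = 7.75 × 64.730223 = 501.659232
V = π·3.25² × L = 33.183072 × 501.659232 = 16646.594605

L=501.659 V=16646.595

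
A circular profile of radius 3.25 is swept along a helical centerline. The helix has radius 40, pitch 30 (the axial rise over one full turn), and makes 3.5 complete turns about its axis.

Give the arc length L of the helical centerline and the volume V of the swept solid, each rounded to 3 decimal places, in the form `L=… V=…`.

L=885.891 V=29396.569

2πR = 2π·40 = 251.327412
per-turn = √(251.327412² + 30²) = √(63165.4682 + 900) = √64065.4682 = 253.111573
L = 3.5 × 253.111573 = 885.890504
V = π·3.25² × L = 33.183072 × 885.890504 = 29396.568735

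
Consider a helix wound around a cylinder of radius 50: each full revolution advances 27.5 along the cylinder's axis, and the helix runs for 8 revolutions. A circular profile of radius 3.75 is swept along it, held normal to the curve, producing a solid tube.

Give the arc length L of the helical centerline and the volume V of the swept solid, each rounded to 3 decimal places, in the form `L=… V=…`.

2πR = 2π·50 = 314.159265
per-turn = √(314.159265² + 27.5²) = √(98696.0440 + 756.25) = √99452.2940 = 315.360578
L = 8 × 315.360578 = 2522.884622
V = π·3.75² × L = 44.178647 × 2522.884622 = 111457.628365

L=2522.885 V=111457.628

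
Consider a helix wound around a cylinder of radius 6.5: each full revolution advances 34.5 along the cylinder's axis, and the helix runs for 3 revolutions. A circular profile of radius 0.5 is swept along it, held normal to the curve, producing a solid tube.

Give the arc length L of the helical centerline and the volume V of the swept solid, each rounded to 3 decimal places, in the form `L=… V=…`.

2πR = 2π·6.5 = 40.840704
per-turn = √(40.840704² + 34.5²) = √(1667.9631 + 1190.25) = √2858.2131 = 53.462259
L = 3 × 53.462259 = 160.386777
V = π·0.5² × L = 0.785398 × 160.386777 = 125.967480

L=160.387 V=125.967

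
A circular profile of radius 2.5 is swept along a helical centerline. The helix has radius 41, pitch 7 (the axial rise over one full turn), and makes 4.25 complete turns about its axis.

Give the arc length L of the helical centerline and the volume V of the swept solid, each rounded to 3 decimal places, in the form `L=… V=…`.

2πR = 2π·41 = 257.610598
per-turn = √(257.610598² + 7²) = √(66363.2200 + 49) = √66412.2200 = 257.705685
L = 4.25 × 257.705685 = 1095.249161
V = π·2.5² × L = 19.634954 × 1095.249161 = 21505.166978

L=1095.249 V=21505.167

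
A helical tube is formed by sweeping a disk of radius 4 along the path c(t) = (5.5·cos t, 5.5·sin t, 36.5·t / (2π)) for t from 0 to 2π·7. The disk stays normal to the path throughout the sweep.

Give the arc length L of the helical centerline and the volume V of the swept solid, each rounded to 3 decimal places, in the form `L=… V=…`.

L=351.848 V=17685.818

2πR = 2π·5.5 = 34.557519
per-turn = √(34.557519² + 36.5²) = √(1194.2221 + 1332.25) = √2526.4721 = 50.264024
L = 7 × 50.264024 = 351.848170
V = π·4² × L = 50.265482 × 351.848170 = 17685.818000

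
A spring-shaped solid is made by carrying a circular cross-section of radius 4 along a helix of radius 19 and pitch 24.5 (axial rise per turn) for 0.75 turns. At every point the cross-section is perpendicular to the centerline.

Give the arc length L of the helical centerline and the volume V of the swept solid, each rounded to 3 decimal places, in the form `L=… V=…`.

2πR = 2π·19 = 119.380521
per-turn = √(119.380521² + 24.5²) = √(14251.7088 + 600.25) = √14851.9588 = 121.868613
L = 0.75 × 121.868613 = 91.401460
V = π·4² × L = 50.265482 × 91.401460 = 4594.338459

L=91.401 V=4594.338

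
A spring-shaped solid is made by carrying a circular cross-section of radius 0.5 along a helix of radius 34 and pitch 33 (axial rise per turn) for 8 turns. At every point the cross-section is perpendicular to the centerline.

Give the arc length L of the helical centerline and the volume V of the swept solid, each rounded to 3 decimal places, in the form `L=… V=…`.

2πR = 2π·34 = 213.628300
per-turn = √(213.628300² + 33²) = √(45637.0508 + 1089) = √46726.0508 = 216.162094
L = 8 × 216.162094 = 1729.296750
V = π·0.5² × L = 0.785398 × 1729.296750 = 1358.186491

L=1729.297 V=1358.186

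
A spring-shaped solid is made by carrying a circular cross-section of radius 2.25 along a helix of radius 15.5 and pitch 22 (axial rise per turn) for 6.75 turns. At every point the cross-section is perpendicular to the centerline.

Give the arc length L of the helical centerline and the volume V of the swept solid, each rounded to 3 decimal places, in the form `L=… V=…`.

2πR = 2π·15.5 = 97.389372
per-turn = √(97.389372² + 22²) = √(9484.6898 + 484) = √9968.6898 = 99.843326
L = 6.75 × 99.843326 = 673.942453
V = π·2.25² × L = 15.904313 × 673.942453 = 10718.591592

L=673.942 V=10718.592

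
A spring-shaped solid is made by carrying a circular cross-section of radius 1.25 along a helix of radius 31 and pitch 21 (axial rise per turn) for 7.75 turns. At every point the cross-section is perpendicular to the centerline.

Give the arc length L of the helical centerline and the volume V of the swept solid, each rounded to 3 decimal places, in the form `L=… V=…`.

L=1518.283 V=7452.856

2πR = 2π·31 = 194.778745
per-turn = √(194.778745² + 21²) = √(37938.7593 + 441) = √38379.7593 = 195.907527
L = 7.75 × 195.907527 = 1518.283338
V = π·1.25² × L = 4.908739 × 1518.283338 = 7452.855907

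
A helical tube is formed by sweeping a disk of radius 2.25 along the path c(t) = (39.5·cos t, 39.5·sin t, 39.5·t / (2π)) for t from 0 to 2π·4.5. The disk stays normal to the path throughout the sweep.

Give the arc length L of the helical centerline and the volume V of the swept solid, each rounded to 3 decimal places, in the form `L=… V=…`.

2πR = 2π·39.5 = 248.185820
per-turn = √(248.185820² + 39.5²) = √(61596.2011 + 1560.25) = √63156.4511 = 251.309473
L = 4.5 × 251.309473 = 1130.892627
V = π·2.25² × L = 15.904313 × 1130.892627 = 17986.070095

L=1130.893 V=17986.070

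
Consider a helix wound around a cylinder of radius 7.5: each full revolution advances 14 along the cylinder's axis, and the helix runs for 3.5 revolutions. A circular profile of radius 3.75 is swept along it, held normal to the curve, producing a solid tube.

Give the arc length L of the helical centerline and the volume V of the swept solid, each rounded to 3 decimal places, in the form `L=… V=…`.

L=172.058 V=7601.308

2πR = 2π·7.5 = 47.123890
per-turn = √(47.123890² + 14²) = √(2220.6610 + 196) = √2416.6610 = 49.159546
L = 3.5 × 49.159546 = 172.058412
V = π·3.75² × L = 44.178647 × 172.058412 = 7601.307793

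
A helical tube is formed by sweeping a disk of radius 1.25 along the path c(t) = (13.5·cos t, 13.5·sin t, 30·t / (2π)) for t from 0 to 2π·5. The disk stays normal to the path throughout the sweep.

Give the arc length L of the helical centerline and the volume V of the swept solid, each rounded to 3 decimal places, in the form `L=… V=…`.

L=449.859 V=2208.242

2πR = 2π·13.5 = 84.823002
per-turn = √(84.823002² + 30²) = √(7194.9416 + 900) = √8094.9416 = 89.971893
L = 5 × 89.971893 = 449.859467
V = π·1.25² × L = 4.908739 × 449.859467 = 2208.242496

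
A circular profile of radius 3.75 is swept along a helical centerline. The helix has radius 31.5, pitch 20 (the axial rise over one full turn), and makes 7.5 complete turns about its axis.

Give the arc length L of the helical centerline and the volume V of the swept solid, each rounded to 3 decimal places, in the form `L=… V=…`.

L=1491.962 V=65912.866

2πR = 2π·31.5 = 197.920337
per-turn = √(197.920337² + 20²) = √(39172.4599 + 400) = √39572.4599 = 198.928278
L = 7.5 × 198.928278 = 1491.962087
V = π·3.75² × L = 44.178647 × 1491.962087 = 65912.865896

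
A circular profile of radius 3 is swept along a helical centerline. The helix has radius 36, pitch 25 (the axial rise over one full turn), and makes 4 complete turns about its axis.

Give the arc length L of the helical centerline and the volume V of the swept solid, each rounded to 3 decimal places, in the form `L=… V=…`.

L=910.288 V=25737.790

2πR = 2π·36 = 226.194671
per-turn = √(226.194671² + 25²) = √(51164.0292 + 625) = √51789.0292 = 227.572031
L = 4 × 227.572031 = 910.288123
V = π·3² × L = 28.274334 × 910.288123 = 25737.790328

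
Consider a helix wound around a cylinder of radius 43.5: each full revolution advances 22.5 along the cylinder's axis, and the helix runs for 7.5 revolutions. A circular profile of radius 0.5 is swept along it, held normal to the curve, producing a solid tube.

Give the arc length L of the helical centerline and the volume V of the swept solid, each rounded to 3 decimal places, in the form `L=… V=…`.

2πR = 2π·43.5 = 273.318561
per-turn = √(273.318561² + 22.5²) = √(74703.0357 + 506.25) = √75209.2857 = 274.243114
L = 7.5 × 274.243114 = 2056.823357
V = π·0.5² × L = 0.785398 × 2056.823357 = 1615.425287

L=2056.823 V=1615.425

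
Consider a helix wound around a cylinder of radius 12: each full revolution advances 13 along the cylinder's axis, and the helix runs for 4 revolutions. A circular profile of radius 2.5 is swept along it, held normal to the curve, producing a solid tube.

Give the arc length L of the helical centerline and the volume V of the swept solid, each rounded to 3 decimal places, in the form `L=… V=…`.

L=306.043 V=6009.139

2πR = 2π·12 = 75.398224
per-turn = √(75.398224² + 13²) = √(5684.8921 + 169) = √5853.8921 = 76.510732
L = 4 × 76.510732 = 306.042929
V = π·2.5² × L = 19.634954 × 306.042929 = 6009.138852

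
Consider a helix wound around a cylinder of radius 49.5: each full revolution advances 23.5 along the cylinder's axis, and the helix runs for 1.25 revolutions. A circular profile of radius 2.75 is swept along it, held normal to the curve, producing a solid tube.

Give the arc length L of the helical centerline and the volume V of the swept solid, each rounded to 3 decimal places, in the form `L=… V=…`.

2πR = 2π·49.5 = 311.017673
per-turn = √(311.017673² + 23.5²) = √(96731.9927 + 552.25) = √97284.2427 = 311.904220
L = 1.25 × 311.904220 = 389.880276
V = π·2.75² × L = 23.758294 × 389.880276 = 9262.890384

L=389.880 V=9262.890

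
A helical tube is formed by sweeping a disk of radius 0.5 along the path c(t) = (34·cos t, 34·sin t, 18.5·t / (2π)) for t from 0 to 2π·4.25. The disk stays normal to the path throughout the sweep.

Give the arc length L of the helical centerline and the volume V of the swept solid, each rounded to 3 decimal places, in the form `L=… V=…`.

2πR = 2π·34 = 213.628300
per-turn = √(213.628300² + 18.5²) = √(45637.0508 + 342.25) = √45979.3008 = 214.427845
L = 4.25 × 214.427845 = 911.318342
V = π·0.5² × L = 0.785398 × 911.318342 = 715.747752

L=911.318 V=715.748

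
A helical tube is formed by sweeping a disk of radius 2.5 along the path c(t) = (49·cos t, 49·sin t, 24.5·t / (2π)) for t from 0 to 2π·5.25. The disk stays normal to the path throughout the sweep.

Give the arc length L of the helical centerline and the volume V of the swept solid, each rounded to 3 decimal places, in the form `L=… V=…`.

L=1621.459 V=31837.276

2πR = 2π·49 = 307.876080
per-turn = √(307.876080² + 24.5²) = √(94787.6807 + 600.25) = √95387.9307 = 308.849366
L = 5.25 × 308.849366 = 1621.459170
V = π·2.5² × L = 19.634954 × 1621.459170 = 31837.276348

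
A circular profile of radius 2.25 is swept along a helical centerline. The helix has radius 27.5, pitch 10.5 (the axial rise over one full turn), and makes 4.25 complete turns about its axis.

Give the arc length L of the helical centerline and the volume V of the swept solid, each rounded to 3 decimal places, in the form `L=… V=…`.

2πR = 2π·27.5 = 172.787596
per-turn = √(172.787596² + 10.5²) = √(29855.5533 + 110.25) = √29965.8033 = 173.106335
L = 4.25 × 173.106335 = 735.701925
V = π·2.25² × L = 15.904313 × 735.701925 = 11700.833548

L=735.702 V=11700.834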